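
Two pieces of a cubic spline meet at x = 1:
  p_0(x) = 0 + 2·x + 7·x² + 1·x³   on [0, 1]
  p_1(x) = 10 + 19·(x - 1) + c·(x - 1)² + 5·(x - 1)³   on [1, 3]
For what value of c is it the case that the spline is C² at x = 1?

10

p_0''(x) = 14 + 6·x, so p_0''(1) = 20. On the right, p_1''(1) = 2c, so c = 10.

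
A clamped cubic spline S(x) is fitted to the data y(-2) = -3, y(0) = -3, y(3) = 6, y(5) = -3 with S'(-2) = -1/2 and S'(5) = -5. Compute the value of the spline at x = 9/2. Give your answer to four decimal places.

-0.2988

Put M_i = S'' at the i-th knot. Here h = (2, 3, 2) and Δ = (0, 3, -9/2), so the interior equations h_(i-1)·M_(i-1) + 2(h_(i-1)+h_i)·M_i + h_i·M_(i+1) = 6(Δ_i − Δ_(i-1)) read
  2·M_0 + 10·M_1 + 3·M_2 = 6(Δ_1 - Δ_0) = 18
  3·M_1 + 10·M_2 + 2·M_3 = 6(Δ_2 - Δ_1) = -45
Clamped end conditions give two more equations: 2h_0·M_0 + h_0·M_1 = 6(Δ_0 - S'(-2)) = 3 and h_2·M_2 + 2h_2·M_3 = 6(S'(5) - Δ_2) = -3.
Hence M_0 = -19/16, M_1 = 31/8, M_2 = -49/8, M_3 = 37/16.
On [3, 5], S(x) = 6 - 19/16·(x - 3) - 49/16·(x - 3)² + 45/64·(x - 3)³.
With (x - 3) = 3/2: S(9/2) = -153/512.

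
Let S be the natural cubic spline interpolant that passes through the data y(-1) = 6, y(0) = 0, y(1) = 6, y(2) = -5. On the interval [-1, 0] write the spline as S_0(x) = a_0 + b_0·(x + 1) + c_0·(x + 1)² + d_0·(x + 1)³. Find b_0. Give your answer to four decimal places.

Put M_i = S'' at the i-th knot. Here h = (1, 1, 1) and Δ = (-6, 6, -11), so the interior equations h_(i-1)·M_(i-1) + 2(h_(i-1)+h_i)·M_i + h_i·M_(i+1) = 6(Δ_i − Δ_(i-1)) read
  1·M_0 + 4·M_1 + 1·M_2 = 6(Δ_1 - Δ_0) = 72
  1·M_1 + 4·M_2 + 1·M_3 = 6(Δ_2 - Δ_1) = -102
Natural end conditions: M_0 = M_3 = 0.
Forward elimination and back-substitution give M_0 = 0, M_1 = 26, M_2 = -32, M_3 = 0.
On [-1, 0], with S_0(x) = a_0 + b_0·(x + 1) + c_0·(x + 1)² + d_0·(x + 1)³: c_0 = M_0/2 = 0, d_0 = (M_1 - M_0)/(6h_0) = 13/3, b_0 = Δ_0 - h_0(2M_0 + M_1)/6 = -31/3.

-10.3333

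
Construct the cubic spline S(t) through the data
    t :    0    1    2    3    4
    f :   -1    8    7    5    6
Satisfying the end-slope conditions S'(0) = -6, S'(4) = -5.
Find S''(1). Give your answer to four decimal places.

-31.1429

Write M_i for S''(x_i). With h_i = 1, 1, 1, 1 and divided differences Δ_i = 9, -1, -2, 1, the continuity of S' gives the tridiagonal system
  1·M_0 + 4·M_1 + 1·M_2 = 6(Δ_1 - Δ_0) = -60
  1·M_1 + 4·M_2 + 1·M_3 = 6(Δ_2 - Δ_1) = -6
  1·M_2 + 4·M_3 + 1·M_4 = 6(Δ_3 - Δ_2) = 18
Clamped end conditions give two more equations: 2h_0·M_0 + h_0·M_1 = 6(Δ_0 - S'(0)) = 90 and h_3·M_3 + 2h_3·M_4 = 6(S'(4) - Δ_3) = -36.
Forward elimination and back-substitution give M_0 = 424/7, M_1 = -218/7, M_2 = 4, M_3 = 64/7, M_4 = -158/7.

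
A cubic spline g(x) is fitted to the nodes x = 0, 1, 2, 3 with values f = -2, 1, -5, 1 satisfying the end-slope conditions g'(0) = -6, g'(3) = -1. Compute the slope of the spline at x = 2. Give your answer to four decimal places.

Put M_i = g'' at the i-th knot. Here h = (1, 1, 1) and Δ = (3, -6, 6), so the interior equations h_(i-1)·M_(i-1) + 2(h_(i-1)+h_i)·M_i + h_i·M_(i+1) = 6(Δ_i − Δ_(i-1)) read
  1·M_0 + 4·M_1 + 1·M_2 = 6(Δ_1 - Δ_0) = -54
  1·M_1 + 4·M_2 + 1·M_3 = 6(Δ_2 - Δ_1) = 72
Clamped end conditions give two more equations: 2h_0·M_0 + h_0·M_1 = 6(Δ_0 - g'(0)) = 54 and h_2·M_2 + 2h_2·M_3 = 6(g'(3) - Δ_2) = -42.
Forward elimination and back-substitution give M_0 = 656/15, M_1 = -502/15, M_2 = 542/15, M_3 = -586/15.
On [2, 3], g'(x) = b_2 + 2c_2·(x - 2) + 3d_2·(x - 2)² with b_2 = Δ_2 - h_2(2M_2 + M_3)/6 = 7/15, c_2 = M_2/2 = 271/15, d_2 = (M_3 - M_2)/(6h_2) = -188/15. So g'(2) = 7/15.

0.4667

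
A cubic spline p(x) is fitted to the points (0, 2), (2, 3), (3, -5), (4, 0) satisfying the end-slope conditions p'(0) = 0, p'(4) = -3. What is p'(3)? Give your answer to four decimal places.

Let M_i = p''(x_i). Step sizes h_i = 2, 1, 1; slopes of the chords Δ_i = (y_(i+1) - y_i)/h_i = 1/2, -8, 5.
  2·M_0 + 6·M_1 + 1·M_2 = 6(Δ_1 - Δ_0) = -51
  1·M_1 + 4·M_2 + 1·M_3 = 6(Δ_2 - Δ_1) = 78
Clamped end conditions give two more equations: 2h_0·M_0 + h_0·M_1 = 6(Δ_0 - p'(0)) = 3 and h_2·M_2 + 2h_2·M_3 = 6(p'(4) - Δ_2) = -48.
Solving the tridiagonal system: M_0 = 207/22, M_1 = -381/22, M_2 = 375/11, M_3 = -903/22.
On [3, 4], p'(x) = b_2 + 2c_2·(x - 3) + 3d_2·(x - 3)² with b_2 = Δ_2 - h_2(2M_2 + M_3)/6 = 21/44, c_2 = M_2/2 = 375/22, d_2 = (M_3 - M_2)/(6h_2) = -551/44. So p'(3) = 21/44.

0.4773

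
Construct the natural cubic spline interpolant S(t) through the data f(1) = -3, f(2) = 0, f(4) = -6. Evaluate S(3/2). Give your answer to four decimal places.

Let σ_i = S''(x_i). Step sizes h_i = 1, 2; slopes of the chords Δ_i = (y_(i+1) - y_i)/h_i = 3, -3.
  1·σ_0 + 6·σ_1 + 2·σ_2 = 6(Δ_1 - Δ_0) = -36
Natural end conditions: σ_0 = σ_2 = 0.
Forward elimination and back-substitution give σ_0 = 0, σ_1 = -6, σ_2 = 0.
On [1, 2], S(t) = -3 + 4·(t - 1) + 0·(t - 1)² - 1·(t - 1)³.
With (t - 1) = 1/2: S(3/2) = -9/8.

-1.1250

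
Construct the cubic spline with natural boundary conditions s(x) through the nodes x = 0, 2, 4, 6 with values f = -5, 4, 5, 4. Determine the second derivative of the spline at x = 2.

With M_i denoting the second derivative at x_i, h_i = 2, 2, 2, and Δ_i = (y_(i+1) − y_i)/h_i = 9/2, 1/2, -1/2:
  2·M_0 + 8·M_1 + 2·M_2 = 6(Δ_1 - Δ_0) = -24
  2·M_1 + 8·M_2 + 2·M_3 = 6(Δ_2 - Δ_1) = -6
Natural end conditions: M_0 = M_3 = 0.
Forward elimination and back-substitution give M_0 = 0, M_1 = -3, M_2 = 0, M_3 = 0.

-3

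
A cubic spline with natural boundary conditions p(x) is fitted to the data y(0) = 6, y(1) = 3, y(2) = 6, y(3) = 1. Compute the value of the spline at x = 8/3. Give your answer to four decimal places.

3.4173

With m_i denoting the second derivative at x_i, h_i = 1, 1, 1, and Δ_i = (y_(i+1) − y_i)/h_i = -3, 3, -5:
  1·m_0 + 4·m_1 + 1·m_2 = 6(Δ_1 - Δ_0) = 36
  1·m_1 + 4·m_2 + 1·m_3 = 6(Δ_2 - Δ_1) = -48
Natural end conditions: m_0 = m_3 = 0.
Solving: m_0 = 0, m_1 = 64/5, m_2 = -76/5, m_3 = 0.
On [2, 3], p(x) = 6 + 1/15·(x - 2) - 38/5·(x - 2)² + 38/15·(x - 2)³.
With (x - 2) = 2/3: p(8/3) = 1384/405.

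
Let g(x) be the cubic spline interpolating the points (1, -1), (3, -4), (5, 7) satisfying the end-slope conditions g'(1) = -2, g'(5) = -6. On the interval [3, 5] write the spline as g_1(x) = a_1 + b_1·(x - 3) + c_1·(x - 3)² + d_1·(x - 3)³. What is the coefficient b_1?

5

With M_i denoting the second derivative at x_i, h_i = 2, 2, and Δ_i = (y_(i+1) − y_i)/h_i = -3/2, 11/2:
  2·M_0 + 8·M_1 + 2·M_2 = 6(Δ_1 - Δ_0) = 42
Clamped end conditions give two more equations: 2h_0·M_0 + h_0·M_1 = 6(Δ_0 - g'(1)) = 3 and h_1·M_1 + 2h_1·M_2 = 6(g'(5) - Δ_1) = -69.
Solving: M_0 = -11/2, M_1 = 25/2, M_2 = -47/2.
On [3, 5], with g_1(x) = a_1 + b_1·(x - 3) + c_1·(x - 3)² + d_1·(x - 3)³: c_1 = M_1/2 = 25/4, d_1 = (M_2 - M_1)/(6h_1) = -3, b_1 = Δ_1 - h_1(2M_1 + M_2)/6 = 5.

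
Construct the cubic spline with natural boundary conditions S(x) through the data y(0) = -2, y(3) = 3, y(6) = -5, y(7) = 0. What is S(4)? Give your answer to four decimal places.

With σ_i denoting the second derivative at x_i, h_i = 3, 3, 1, and Δ_i = (y_(i+1) − y_i)/h_i = 5/3, -8/3, 5:
  3·σ_0 + 12·σ_1 + 3·σ_2 = 6(Δ_1 - Δ_0) = -26
  3·σ_1 + 8·σ_2 + 1·σ_3 = 6(Δ_2 - Δ_1) = 46
Natural end conditions: σ_0 = σ_3 = 0.
Solving the tridiagonal system: σ_0 = 0, σ_1 = -346/87, σ_2 = 210/29, σ_3 = 0.
On [3, 6], S(x) = 3 - 67/29·(x - 3) - 173/87·(x - 3)² + 488/783·(x - 3)³.
With (x - 3) = 1: S(4) = -529/783.

-0.6756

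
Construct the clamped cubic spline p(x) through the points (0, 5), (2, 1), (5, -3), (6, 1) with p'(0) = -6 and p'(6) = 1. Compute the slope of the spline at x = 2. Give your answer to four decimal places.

-1.5641

Put σ_i = p'' at the i-th knot. Here h = (2, 3, 1) and Δ = (-2, -4/3, 4), so the interior equations h_(i-1)·σ_(i-1) + 2(h_(i-1)+h_i)·σ_i + h_i·σ_(i+1) = 6(Δ_i − Δ_(i-1)) read
  2·σ_0 + 10·σ_1 + 3·σ_2 = 6(Δ_1 - Δ_0) = 4
  3·σ_1 + 8·σ_2 + 1·σ_3 = 6(Δ_2 - Δ_1) = 32
Clamped end conditions give two more equations: 2h_0·σ_0 + h_0·σ_1 = 6(Δ_0 - p'(0)) = 24 and h_2·σ_2 + 2h_2·σ_3 = 6(p'(6) - Δ_2) = -18.
Forward elimination and back-substitution give σ_0 = 295/39, σ_1 = -122/39, σ_2 = 262/39, σ_3 = -482/39.
On [2, 5], p'(x) = b_1 + 2c_1·(x - 2) + 3d_1·(x - 2)² with b_1 = Δ_1 - h_1(2σ_1 + σ_2)/6 = -61/39, c_1 = σ_1/2 = -61/39, d_1 = (σ_2 - σ_1)/(6h_1) = 64/117. So p'(2) = -61/39.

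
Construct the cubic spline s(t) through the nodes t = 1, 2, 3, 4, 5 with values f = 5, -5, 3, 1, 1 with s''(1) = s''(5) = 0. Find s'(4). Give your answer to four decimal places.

Write m_i for s''(x_i). With h_i = 1, 1, 1, 1 and divided differences Δ_i = -10, 8, -2, 0, the continuity of s' gives the tridiagonal system
  1·m_0 + 4·m_1 + 1·m_2 = 6(Δ_1 - Δ_0) = 108
  1·m_1 + 4·m_2 + 1·m_3 = 6(Δ_2 - Δ_1) = -60
  1·m_2 + 4·m_3 + 1·m_4 = 6(Δ_3 - Δ_2) = 12
Natural end conditions: m_0 = m_4 = 0.
Solving the tridiagonal system: m_0 = 0, m_1 = 234/7, m_2 = -180/7, m_3 = 66/7, m_4 = 0.
On [4, 5], s'(t) = b_3 + 2c_3·(t - 4) + 3d_3·(t - 4)² with b_3 = Δ_3 - h_3(2m_3 + m_4)/6 = -22/7, c_3 = m_3/2 = 33/7, d_3 = (m_4 - m_3)/(6h_3) = -11/7. So s'(4) = -22/7.

-3.1429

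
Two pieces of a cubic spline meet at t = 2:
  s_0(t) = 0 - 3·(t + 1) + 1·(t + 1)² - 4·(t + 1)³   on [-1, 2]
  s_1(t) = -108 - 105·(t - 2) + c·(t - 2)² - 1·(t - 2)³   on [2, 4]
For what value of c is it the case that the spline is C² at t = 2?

s_0''(t) = 2 - 24·(t + 1), so s_0''(2) = -70. On the right, s_1''(2) = 2c, so c = -35.

-35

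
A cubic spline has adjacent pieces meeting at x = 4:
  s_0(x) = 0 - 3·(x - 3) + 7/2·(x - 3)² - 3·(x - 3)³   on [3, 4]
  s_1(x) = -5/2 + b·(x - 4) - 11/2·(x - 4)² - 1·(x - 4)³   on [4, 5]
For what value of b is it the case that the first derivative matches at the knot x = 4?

-5

s_0'(x) = -3 + 7·(x - 3) - 9·(x - 3)², so s_0'(4) = -5. On the right, s_1'(4) = b, so b = -5.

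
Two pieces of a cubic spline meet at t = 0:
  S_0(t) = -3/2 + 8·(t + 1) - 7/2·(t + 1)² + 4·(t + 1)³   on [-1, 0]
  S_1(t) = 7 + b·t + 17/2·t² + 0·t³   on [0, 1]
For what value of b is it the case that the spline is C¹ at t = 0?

S_0'(t) = 8 - 7·(t + 1) + 12·(t + 1)², so S_0'(0) = 13. On the right, S_1'(0) = b, so b = 13.

13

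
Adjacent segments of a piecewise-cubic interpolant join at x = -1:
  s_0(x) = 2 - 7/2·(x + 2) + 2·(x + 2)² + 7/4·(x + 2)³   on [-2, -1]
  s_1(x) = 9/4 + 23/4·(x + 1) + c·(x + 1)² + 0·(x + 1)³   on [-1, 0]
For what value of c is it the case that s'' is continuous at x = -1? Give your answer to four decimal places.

s_0''(x) = 4 + 21/2·(x + 2), so s_0''(-1) = 29/2. On the right, s_1''(-1) = 2c, so c = 29/4.

7.2500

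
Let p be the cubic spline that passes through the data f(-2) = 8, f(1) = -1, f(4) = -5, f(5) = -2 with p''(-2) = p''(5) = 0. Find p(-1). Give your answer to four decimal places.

Let σ_i = p''(x_i). Step sizes h_i = 3, 3, 1; slopes of the chords Δ_i = (y_(i+1) - y_i)/h_i = -3, -4/3, 3.
  3·σ_0 + 12·σ_1 + 3·σ_2 = 6(Δ_1 - Δ_0) = 10
  3·σ_1 + 8·σ_2 + 1·σ_3 = 6(Δ_2 - Δ_1) = 26
Natural end conditions: σ_0 = σ_3 = 0.
Forward elimination and back-substitution give σ_0 = 0, σ_1 = 2/87, σ_2 = 94/29, σ_3 = 0.
On [-2, 1], p(t) = 8 - 262/87·(t + 2) + 0·(t + 2)² + 1/783·(t + 2)³.
With (t + 2) = 1: p(-1) = 3907/783.

4.9898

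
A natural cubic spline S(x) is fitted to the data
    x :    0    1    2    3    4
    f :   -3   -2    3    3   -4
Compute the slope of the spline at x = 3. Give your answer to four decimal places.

-4.1071

Let σ_i = S''(x_i). Step sizes h_i = 1, 1, 1, 1; slopes of the chords Δ_i = (y_(i+1) - y_i)/h_i = 1, 5, 0, -7.
  1·σ_0 + 4·σ_1 + 1·σ_2 = 6(Δ_1 - Δ_0) = 24
  1·σ_1 + 4·σ_2 + 1·σ_3 = 6(Δ_2 - Δ_1) = -30
  1·σ_2 + 4·σ_3 + 1·σ_4 = 6(Δ_3 - Δ_2) = -42
Natural end conditions: σ_0 = σ_4 = 0.
Solving: σ_0 = 0, σ_1 = 219/28, σ_2 = -51/7, σ_3 = -243/28, σ_4 = 0.
On [3, 4], S'(x) = b_3 + 2c_3·(x - 3) + 3d_3·(x - 3)² with b_3 = Δ_3 - h_3(2σ_3 + σ_4)/6 = -115/28, c_3 = σ_3/2 = -243/56, d_3 = (σ_4 - σ_3)/(6h_3) = 81/56. So S'(3) = -115/28.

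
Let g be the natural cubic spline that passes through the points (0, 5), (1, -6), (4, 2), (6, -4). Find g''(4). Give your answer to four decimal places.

-7.2958

With m_i denoting the second derivative at x_i, h_i = 1, 3, 2, and Δ_i = (y_(i+1) − y_i)/h_i = -11, 8/3, -3:
  1·m_0 + 8·m_1 + 3·m_2 = 6(Δ_1 - Δ_0) = 82
  3·m_1 + 10·m_2 + 2·m_3 = 6(Δ_2 - Δ_1) = -34
Natural end conditions: m_0 = m_3 = 0.
Solving: m_0 = 0, m_1 = 922/71, m_2 = -518/71, m_3 = 0.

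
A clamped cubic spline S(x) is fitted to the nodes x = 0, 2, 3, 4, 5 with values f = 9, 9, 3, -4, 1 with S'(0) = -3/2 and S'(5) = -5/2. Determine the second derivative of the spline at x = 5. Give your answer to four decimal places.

-37.0122

With m_i denoting the second derivative at x_i, h_i = 2, 1, 1, 1, and Δ_i = (y_(i+1) − y_i)/h_i = 0, -6, -7, 5:
  2·m_0 + 6·m_1 + 1·m_2 = 6(Δ_1 - Δ_0) = -36
  1·m_1 + 4·m_2 + 1·m_3 = 6(Δ_2 - Δ_1) = -6
  1·m_2 + 4·m_3 + 1·m_4 = 6(Δ_3 - Δ_2) = 72
Clamped end conditions give two more equations: 2h_0·m_0 + h_0·m_1 = 6(Δ_0 - S'(0)) = 9 and h_3·m_3 + 2h_3·m_4 = 6(S'(5) - Δ_3) = -45.
Forward elimination and back-substitution give m_0 = 917/164, m_1 = -274/41, m_2 = -581/82, m_3 = 1190/41, m_4 = -3035/82.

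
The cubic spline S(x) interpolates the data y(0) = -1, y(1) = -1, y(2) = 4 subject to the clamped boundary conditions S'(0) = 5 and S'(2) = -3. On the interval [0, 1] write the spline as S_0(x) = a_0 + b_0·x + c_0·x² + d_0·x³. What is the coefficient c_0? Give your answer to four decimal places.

-13.2500

With M_i denoting the second derivative at x_i, h_i = 1, 1, and Δ_i = (y_(i+1) − y_i)/h_i = 0, 5:
  1·M_0 + 4·M_1 + 1·M_2 = 6(Δ_1 - Δ_0) = 30
Clamped end conditions give two more equations: 2h_0·M_0 + h_0·M_1 = 6(Δ_0 - S'(0)) = -30 and h_1·M_1 + 2h_1·M_2 = 6(S'(2) - Δ_1) = -48.
Solving the tridiagonal system: M_0 = -53/2, M_1 = 23, M_2 = -71/2.
On [0, 1], with S_0(x) = a_0 + b_0·x + c_0·x² + d_0·x³: c_0 = M_0/2 = -53/4, d_0 = (M_1 - M_0)/(6h_0) = 33/4, b_0 = Δ_0 - h_0(2M_0 + M_1)/6 = 5.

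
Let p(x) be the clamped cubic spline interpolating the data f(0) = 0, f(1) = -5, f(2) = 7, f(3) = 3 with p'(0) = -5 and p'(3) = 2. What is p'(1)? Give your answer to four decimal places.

Put M_i = p'' at the i-th knot. Here h = (1, 1, 1) and Δ = (-5, 12, -4), so the interior equations h_(i-1)·M_(i-1) + 2(h_(i-1)+h_i)·M_i + h_i·M_(i+1) = 6(Δ_i − Δ_(i-1)) read
  1·M_0 + 4·M_1 + 1·M_2 = 6(Δ_1 - Δ_0) = 102
  1·M_1 + 4·M_2 + 1·M_3 = 6(Δ_2 - Δ_1) = -96
Clamped end conditions give two more equations: 2h_0·M_0 + h_0·M_1 = 6(Δ_0 - p'(0)) = 0 and h_2·M_2 + 2h_2·M_3 = 6(p'(3) - Δ_2) = 36.
Solving the tridiagonal system: M_0 = -314/15, M_1 = 628/15, M_2 = -668/15, M_3 = 604/15.
On [1, 2], p'(x) = b_1 + 2c_1·(x - 1) + 3d_1·(x - 1)² with b_1 = Δ_1 - h_1(2M_1 + M_2)/6 = 82/15, c_1 = M_1/2 = 314/15, d_1 = (M_2 - M_1)/(6h_1) = -72/5. So p'(1) = 82/15.

5.4667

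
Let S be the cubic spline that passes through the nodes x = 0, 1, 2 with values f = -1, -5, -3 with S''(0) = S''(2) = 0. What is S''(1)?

9

Let σ_i = S''(x_i). Step sizes h_i = 1, 1; slopes of the chords Δ_i = (y_(i+1) - y_i)/h_i = -4, 2.
  1·σ_0 + 4·σ_1 + 1·σ_2 = 6(Δ_1 - Δ_0) = 36
Natural end conditions: σ_0 = σ_2 = 0.
Solving: σ_0 = 0, σ_1 = 9, σ_2 = 0.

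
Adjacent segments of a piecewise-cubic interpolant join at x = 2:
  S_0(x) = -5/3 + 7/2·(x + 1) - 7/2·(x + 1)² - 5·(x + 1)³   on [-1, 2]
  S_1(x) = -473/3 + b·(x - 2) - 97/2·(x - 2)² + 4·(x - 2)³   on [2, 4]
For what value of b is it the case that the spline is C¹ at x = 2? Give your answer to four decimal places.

-152.5000

S_0'(x) = 7/2 - 7·(x + 1) - 15·(x + 1)², so S_0'(2) = -305/2. On the right, S_1'(2) = b, so b = -305/2.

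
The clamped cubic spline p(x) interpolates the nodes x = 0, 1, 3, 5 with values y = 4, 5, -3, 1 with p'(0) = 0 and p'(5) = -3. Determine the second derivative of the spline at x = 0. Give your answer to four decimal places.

7.8261

Let M_i = p''(x_i). Step sizes h_i = 1, 2, 2; slopes of the chords Δ_i = (y_(i+1) - y_i)/h_i = 1, -4, 2.
  1·M_0 + 6·M_1 + 2·M_2 = 6(Δ_1 - Δ_0) = -30
  2·M_1 + 8·M_2 + 2·M_3 = 6(Δ_2 - Δ_1) = 36
Clamped end conditions give two more equations: 2h_0·M_0 + h_0·M_1 = 6(Δ_0 - p'(0)) = 6 and h_2·M_2 + 2h_2·M_3 = 6(p'(5) - Δ_2) = -30.
Hence M_0 = 180/23, M_1 = -222/23, M_2 = 231/23, M_3 = -288/23.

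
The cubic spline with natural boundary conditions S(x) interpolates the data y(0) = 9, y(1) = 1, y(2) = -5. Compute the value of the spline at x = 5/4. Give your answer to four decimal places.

With m_i denoting the second derivative at x_i, h_i = 1, 1, and Δ_i = (y_(i+1) − y_i)/h_i = -8, -6:
  1·m_0 + 4·m_1 + 1·m_2 = 6(Δ_1 - Δ_0) = 12
Natural end conditions: m_0 = m_2 = 0.
Hence m_0 = 0, m_1 = 3, m_2 = 0.
On [1, 2], S(x) = 1 - 7·(x - 1) + 3/2·(x - 1)² - 1/2·(x - 1)³.
With (x - 1) = 1/4: S(5/4) = -85/128.

-0.6641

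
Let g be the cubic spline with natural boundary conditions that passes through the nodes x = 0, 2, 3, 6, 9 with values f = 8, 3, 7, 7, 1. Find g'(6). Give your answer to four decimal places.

Put M_i = g'' at the i-th knot. Here h = (2, 1, 3, 3) and Δ = (-5/2, 4, 0, -2), so the interior equations h_(i-1)·M_(i-1) + 2(h_(i-1)+h_i)·M_i + h_i·M_(i+1) = 6(Δ_i − Δ_(i-1)) read
  2·M_0 + 6·M_1 + 1·M_2 = 6(Δ_1 - Δ_0) = 39
  1·M_1 + 8·M_2 + 3·M_3 = 6(Δ_2 - Δ_1) = -24
  3·M_2 + 12·M_3 + 3·M_4 = 6(Δ_3 - Δ_2) = -12
Natural end conditions: M_0 = M_4 = 0.
Hence M_0 = 0, M_1 = 243/34, M_2 = -66/17, M_3 = -1/34, M_4 = 0.
On [6, 9], g'(x) = b_3 + 2c_3·(x - 6) + 3d_3·(x - 6)² with b_3 = Δ_3 - h_3(2M_3 + M_4)/6 = -67/34, c_3 = M_3/2 = -1/68, d_3 = (M_4 - M_3)/(6h_3) = 1/612. So g'(6) = -67/34.

-1.9706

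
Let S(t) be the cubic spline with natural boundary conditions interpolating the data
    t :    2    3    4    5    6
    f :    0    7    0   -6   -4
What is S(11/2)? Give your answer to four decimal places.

-5.6830

Put m_i = S'' at the i-th knot. Here h = (1, 1, 1, 1) and Δ = (7, -7, -6, 2), so the interior equations h_(i-1)·m_(i-1) + 2(h_(i-1)+h_i)·m_i + h_i·m_(i+1) = 6(Δ_i − Δ_(i-1)) read
  1·m_0 + 4·m_1 + 1·m_2 = 6(Δ_1 - Δ_0) = -84
  1·m_1 + 4·m_2 + 1·m_3 = 6(Δ_2 - Δ_1) = 6
  1·m_2 + 4·m_3 + 1·m_4 = 6(Δ_3 - Δ_2) = 48
Natural end conditions: m_0 = m_4 = 0.
Hence m_0 = 0, m_1 = -309/14, m_2 = 30/7, m_3 = 153/14, m_4 = 0.
On [5, 6], S(t) = -6 - 23/14·(t - 5) + 153/28·(t - 5)² - 51/28·(t - 5)³.
With (t - 5) = 1/2: S(11/2) = -1273/224.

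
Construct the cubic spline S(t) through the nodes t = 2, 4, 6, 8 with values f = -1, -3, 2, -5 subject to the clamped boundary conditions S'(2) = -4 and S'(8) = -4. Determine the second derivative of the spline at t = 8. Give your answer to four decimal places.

Put M_i = S'' at the i-th knot. Here h = (2, 2, 2) and Δ = (-1, 5/2, -7/2), so the interior equations h_(i-1)·M_(i-1) + 2(h_(i-1)+h_i)·M_i + h_i·M_(i+1) = 6(Δ_i − Δ_(i-1)) read
  2·M_0 + 8·M_1 + 2·M_2 = 6(Δ_1 - Δ_0) = 21
  2·M_1 + 8·M_2 + 2·M_3 = 6(Δ_2 - Δ_1) = -36
Clamped end conditions give two more equations: 2h_0·M_0 + h_0·M_1 = 6(Δ_0 - S'(2)) = 18 and h_2·M_2 + 2h_2·M_3 = 6(S'(8) - Δ_2) = -3.
Hence M_0 = 14/5, M_1 = 17/5, M_2 = -59/10, M_3 = 11/5.

2.2000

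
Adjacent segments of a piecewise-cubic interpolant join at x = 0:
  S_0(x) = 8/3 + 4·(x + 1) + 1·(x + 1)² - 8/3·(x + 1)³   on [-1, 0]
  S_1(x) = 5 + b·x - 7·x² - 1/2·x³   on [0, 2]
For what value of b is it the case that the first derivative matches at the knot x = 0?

S_0'(x) = 4 + 2·(x + 1) - 8·(x + 1)², so S_0'(0) = -2. On the right, S_1'(0) = b, so b = -2.

-2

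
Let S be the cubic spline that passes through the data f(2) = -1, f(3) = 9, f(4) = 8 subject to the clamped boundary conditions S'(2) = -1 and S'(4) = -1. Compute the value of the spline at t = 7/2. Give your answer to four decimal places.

Let σ_i = S''(x_i). Step sizes h_i = 1, 1; slopes of the chords Δ_i = (y_(i+1) - y_i)/h_i = 10, -1.
  1·σ_0 + 4·σ_1 + 1·σ_2 = 6(Δ_1 - Δ_0) = -66
Clamped end conditions give two more equations: 2h_0·σ_0 + h_0·σ_1 = 6(Δ_0 - S'(2)) = 66 and h_1·σ_1 + 2h_1·σ_2 = 6(S'(4) - Δ_1) = 0.
Forward elimination and back-substitution give σ_0 = 99/2, σ_1 = -33, σ_2 = 33/2.
On [3, 4], S(t) = 9 + 29/4·(t - 3) - 33/2·(t - 3)² + 33/4·(t - 3)³.
With (t - 3) = 1/2: S(7/2) = 305/32.

9.5313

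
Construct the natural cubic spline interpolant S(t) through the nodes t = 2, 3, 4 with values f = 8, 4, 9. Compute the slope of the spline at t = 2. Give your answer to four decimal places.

Write M_i for S''(x_i). With h_i = 1, 1 and divided differences Δ_i = -4, 5, the continuity of S' gives the tridiagonal system
  1·M_0 + 4·M_1 + 1·M_2 = 6(Δ_1 - Δ_0) = 54
Natural end conditions: M_0 = M_2 = 0.
Forward elimination and back-substitution give M_0 = 0, M_1 = 27/2, M_2 = 0.
On [2, 3], S'(t) = b_0 + 2c_0·(t - 2) + 3d_0·(t - 2)² with b_0 = Δ_0 - h_0(2M_0 + M_1)/6 = -25/4, c_0 = M_0/2 = 0, d_0 = (M_1 - M_0)/(6h_0) = 9/4. So S'(2) = -25/4.

-6.2500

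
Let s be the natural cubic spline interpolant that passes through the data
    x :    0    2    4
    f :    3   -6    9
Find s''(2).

Let m_i = s''(x_i). Step sizes h_i = 2, 2; slopes of the chords Δ_i = (y_(i+1) - y_i)/h_i = -9/2, 15/2.
  2·m_0 + 8·m_1 + 2·m_2 = 6(Δ_1 - Δ_0) = 72
Natural end conditions: m_0 = m_2 = 0.
Solving: m_0 = 0, m_1 = 9, m_2 = 0.

9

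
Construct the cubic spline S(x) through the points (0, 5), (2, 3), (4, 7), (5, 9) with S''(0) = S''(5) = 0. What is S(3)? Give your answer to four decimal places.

Put σ_i = S'' at the i-th knot. Here h = (2, 2, 1) and Δ = (-1, 2, 2), so the interior equations h_(i-1)·σ_(i-1) + 2(h_(i-1)+h_i)·σ_i + h_i·σ_(i+1) = 6(Δ_i − Δ_(i-1)) read
  2·σ_0 + 8·σ_1 + 2·σ_2 = 6(Δ_1 - Δ_0) = 18
  2·σ_1 + 6·σ_2 + 1·σ_3 = 6(Δ_2 - Δ_1) = 0
Natural end conditions: σ_0 = σ_3 = 0.
Hence σ_0 = 0, σ_1 = 27/11, σ_2 = -9/11, σ_3 = 0.
On [2, 4], S(x) = 3 + 7/11·(x - 2) + 27/22·(x - 2)² - 3/11·(x - 2)³.
With (x - 2) = 1: S(3) = 101/22.

4.5909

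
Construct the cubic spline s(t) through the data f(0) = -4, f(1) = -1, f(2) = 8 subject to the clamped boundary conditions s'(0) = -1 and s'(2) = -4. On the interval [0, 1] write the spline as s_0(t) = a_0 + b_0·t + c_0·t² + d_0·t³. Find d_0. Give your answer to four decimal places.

Let m_i = s''(x_i). Step sizes h_i = 1, 1; slopes of the chords Δ_i = (y_(i+1) - y_i)/h_i = 3, 9.
  1·m_0 + 4·m_1 + 1·m_2 = 6(Δ_1 - Δ_0) = 36
Clamped end conditions give two more equations: 2h_0·m_0 + h_0·m_1 = 6(Δ_0 - s'(0)) = 24 and h_1·m_1 + 2h_1·m_2 = 6(s'(2) - Δ_1) = -78.
Hence m_0 = 3/2, m_1 = 21, m_2 = -99/2.
On [0, 1], with s_0(t) = a_0 + b_0·t + c_0·t² + d_0·t³: c_0 = m_0/2 = 3/4, d_0 = (m_1 - m_0)/(6h_0) = 13/4, b_0 = Δ_0 - h_0(2m_0 + m_1)/6 = -1.

3.2500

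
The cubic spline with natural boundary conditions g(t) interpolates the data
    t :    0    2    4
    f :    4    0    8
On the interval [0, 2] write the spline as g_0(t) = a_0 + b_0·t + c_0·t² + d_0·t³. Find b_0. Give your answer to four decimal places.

Put M_i = g'' at the i-th knot. Here h = (2, 2) and Δ = (-2, 4), so the interior equations h_(i-1)·M_(i-1) + 2(h_(i-1)+h_i)·M_i + h_i·M_(i+1) = 6(Δ_i − Δ_(i-1)) read
  2·M_0 + 8·M_1 + 2·M_2 = 6(Δ_1 - Δ_0) = 36
Natural end conditions: M_0 = M_2 = 0.
Solving the tridiagonal system: M_0 = 0, M_1 = 9/2, M_2 = 0.
On [0, 2], with g_0(t) = a_0 + b_0·t + c_0·t² + d_0·t³: c_0 = M_0/2 = 0, d_0 = (M_1 - M_0)/(6h_0) = 3/8, b_0 = Δ_0 - h_0(2M_0 + M_1)/6 = -7/2.

-3.5000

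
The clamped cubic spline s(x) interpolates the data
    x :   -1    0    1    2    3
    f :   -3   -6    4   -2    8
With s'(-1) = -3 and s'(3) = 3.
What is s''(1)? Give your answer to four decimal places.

Put m_i = s'' at the i-th knot. Here h = (1, 1, 1, 1) and Δ = (-3, 10, -6, 10), so the interior equations h_(i-1)·m_(i-1) + 2(h_(i-1)+h_i)·m_i + h_i·m_(i+1) = 6(Δ_i − Δ_(i-1)) read
  1·m_0 + 4·m_1 + 1·m_2 = 6(Δ_1 - Δ_0) = 78
  1·m_1 + 4·m_2 + 1·m_3 = 6(Δ_2 - Δ_1) = -96
  1·m_2 + 4·m_3 + 1·m_4 = 6(Δ_3 - Δ_2) = 96
Clamped end conditions give two more equations: 2h_0·m_0 + h_0·m_1 = 6(Δ_0 - s'(-1)) = 0 and h_3·m_3 + 2h_3·m_4 = 6(s'(3) - Δ_3) = -42.
Hence m_0 = -489/28, m_1 = 489/14, m_2 = -177/4, m_3 = 645/14, m_4 = -1233/28.

-44.2500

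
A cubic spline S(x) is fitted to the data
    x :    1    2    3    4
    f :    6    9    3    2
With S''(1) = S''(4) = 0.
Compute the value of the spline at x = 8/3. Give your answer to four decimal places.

Let σ_i = S''(x_i). Step sizes h_i = 1, 1, 1; slopes of the chords Δ_i = (y_(i+1) - y_i)/h_i = 3, -6, -1.
  1·σ_0 + 4·σ_1 + 1·σ_2 = 6(Δ_1 - Δ_0) = -54
  1·σ_1 + 4·σ_2 + 1·σ_3 = 6(Δ_2 - Δ_1) = 30
Natural end conditions: σ_0 = σ_3 = 0.
Forward elimination and back-substitution give σ_0 = 0, σ_1 = -82/5, σ_2 = 58/5, σ_3 = 0.
On [2, 3], S(x) = 9 - 37/15·(x - 2) - 41/5·(x - 2)² + 14/3·(x - 2)³.
With (x - 2) = 2/3: S(8/3) = 2063/405.

5.0938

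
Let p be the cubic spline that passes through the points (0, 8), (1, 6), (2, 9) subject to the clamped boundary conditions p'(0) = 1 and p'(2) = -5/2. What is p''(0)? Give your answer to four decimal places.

Let M_i = p''(x_i). Step sizes h_i = 1, 1; slopes of the chords Δ_i = (y_(i+1) - y_i)/h_i = -2, 3.
  1·M_0 + 4·M_1 + 1·M_2 = 6(Δ_1 - Δ_0) = 30
Clamped end conditions give two more equations: 2h_0·M_0 + h_0·M_1 = 6(Δ_0 - p'(0)) = -18 and h_1·M_1 + 2h_1·M_2 = 6(p'(2) - Δ_1) = -33.
Solving: M_0 = -73/4, M_1 = 37/2, M_2 = -103/4.

-18.2500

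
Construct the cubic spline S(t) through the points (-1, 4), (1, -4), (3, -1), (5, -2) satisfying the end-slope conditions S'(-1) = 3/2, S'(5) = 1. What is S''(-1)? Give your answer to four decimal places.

Write M_i for S''(x_i). With h_i = 2, 2, 2 and divided differences Δ_i = -4, 3/2, -1/2, the continuity of S' gives the tridiagonal system
  2·M_0 + 8·M_1 + 2·M_2 = 6(Δ_1 - Δ_0) = 33
  2·M_1 + 8·M_2 + 2·M_3 = 6(Δ_2 - Δ_1) = -12
Clamped end conditions give two more equations: 2h_0·M_0 + h_0·M_1 = 6(Δ_0 - S'(-1)) = -33 and h_2·M_2 + 2h_2·M_3 = 6(S'(5) - Δ_2) = 9.
Hence M_0 = -187/15, M_1 = 253/30, M_2 = -143/30, M_3 = 139/30.

-12.4667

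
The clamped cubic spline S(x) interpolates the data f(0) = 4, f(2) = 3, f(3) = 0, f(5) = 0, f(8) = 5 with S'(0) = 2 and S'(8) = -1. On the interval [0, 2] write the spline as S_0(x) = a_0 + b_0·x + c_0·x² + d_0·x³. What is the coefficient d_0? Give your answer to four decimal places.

0.0534

With M_i denoting the second derivative at x_i, h_i = 2, 1, 2, 3, and Δ_i = (y_(i+1) − y_i)/h_i = -1/2, -3, 0, 5/3:
  2·M_0 + 6·M_1 + 1·M_2 = 6(Δ_1 - Δ_0) = -15
  1·M_1 + 6·M_2 + 2·M_3 = 6(Δ_2 - Δ_1) = 18
  2·M_2 + 10·M_3 + 3·M_4 = 6(Δ_3 - Δ_2) = 10
Clamped end conditions give two more equations: 2h_0·M_0 + h_0·M_1 = 6(Δ_0 - S'(0)) = -15 and h_3·M_3 + 2h_3·M_4 = 6(S'(8) - Δ_3) = -16.
Hence M_0 = -1639/604, M_1 = -313/151, M_2 = 865/302, M_3 = 218/151, M_4 = -1535/453.
On [0, 2], with S_0(x) = a_0 + b_0·x + c_0·x² + d_0·x³: c_0 = M_0/2 = -1639/1208, d_0 = (M_1 - M_0)/(6h_0) = 129/2416, b_0 = Δ_0 - h_0(2M_0 + M_1)/6 = 2.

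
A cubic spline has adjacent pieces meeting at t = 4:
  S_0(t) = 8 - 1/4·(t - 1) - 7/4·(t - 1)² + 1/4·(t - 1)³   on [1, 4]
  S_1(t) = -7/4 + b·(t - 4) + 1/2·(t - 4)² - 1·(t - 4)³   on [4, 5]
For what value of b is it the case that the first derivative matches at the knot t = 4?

S_0'(t) = -1/4 - 7/2·(t - 1) + 3/4·(t - 1)², so S_0'(4) = -4. On the right, S_1'(4) = b, so b = -4.

-4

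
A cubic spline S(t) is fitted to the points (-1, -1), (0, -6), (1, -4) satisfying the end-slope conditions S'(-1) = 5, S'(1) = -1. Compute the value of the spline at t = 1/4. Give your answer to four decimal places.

-6.0977

Put m_i = S'' at the i-th knot. Here h = (1, 1) and Δ = (-5, 2), so the interior equations h_(i-1)·m_(i-1) + 2(h_(i-1)+h_i)·m_i + h_i·m_(i+1) = 6(Δ_i − Δ_(i-1)) read
  1·m_0 + 4·m_1 + 1·m_2 = 6(Δ_1 - Δ_0) = 42
Clamped end conditions give two more equations: 2h_0·m_0 + h_0·m_1 = 6(Δ_0 - S'(-1)) = -60 and h_1·m_1 + 2h_1·m_2 = 6(S'(1) - Δ_1) = -18.
Solving the tridiagonal system: m_0 = -87/2, m_1 = 27, m_2 = -45/2.
On [0, 1], S(t) = -6 - 13/4·t + 27/2·t² - 33/4·t³.
With t = 1/4: S(1/4) = -1561/256.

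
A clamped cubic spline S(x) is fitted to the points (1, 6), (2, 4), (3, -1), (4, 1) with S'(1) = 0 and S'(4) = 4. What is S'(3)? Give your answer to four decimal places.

-2.0667

Let m_i = S''(x_i). Step sizes h_i = 1, 1, 1; slopes of the chords Δ_i = (y_(i+1) - y_i)/h_i = -2, -5, 2.
  1·m_0 + 4·m_1 + 1·m_2 = 6(Δ_1 - Δ_0) = -18
  1·m_1 + 4·m_2 + 1·m_3 = 6(Δ_2 - Δ_1) = 42
Clamped end conditions give two more equations: 2h_0·m_0 + h_0·m_1 = 6(Δ_0 - S'(1)) = -12 and h_2·m_2 + 2h_2·m_3 = 6(S'(4) - Δ_2) = 12.
Forward elimination and back-substitution give m_0 = -38/15, m_1 = -104/15, m_2 = 184/15, m_3 = -2/15.
On [3, 4], S'(x) = b_2 + 2c_2·(x - 3) + 3d_2·(x - 3)² with b_2 = Δ_2 - h_2(2m_2 + m_3)/6 = -31/15, c_2 = m_2/2 = 92/15, d_2 = (m_3 - m_2)/(6h_2) = -31/15. So S'(3) = -31/15.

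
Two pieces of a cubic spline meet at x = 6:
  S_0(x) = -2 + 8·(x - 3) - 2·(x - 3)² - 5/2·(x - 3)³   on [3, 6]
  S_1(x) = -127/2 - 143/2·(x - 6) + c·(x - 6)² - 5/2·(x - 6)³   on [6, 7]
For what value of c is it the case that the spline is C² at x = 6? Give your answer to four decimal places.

S_0''(x) = -4 - 15·(x - 3), so S_0''(6) = -49. On the right, S_1''(6) = 2c, so c = -49/2.

-24.5000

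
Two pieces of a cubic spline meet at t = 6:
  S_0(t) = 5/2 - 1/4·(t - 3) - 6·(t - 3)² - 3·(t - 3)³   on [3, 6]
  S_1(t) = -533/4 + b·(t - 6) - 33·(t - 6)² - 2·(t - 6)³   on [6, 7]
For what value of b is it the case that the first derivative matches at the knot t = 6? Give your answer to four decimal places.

-117.2500

S_0'(t) = -1/4 - 12·(t - 3) - 9·(t - 3)², so S_0'(6) = -469/4. On the right, S_1'(6) = b, so b = -469/4.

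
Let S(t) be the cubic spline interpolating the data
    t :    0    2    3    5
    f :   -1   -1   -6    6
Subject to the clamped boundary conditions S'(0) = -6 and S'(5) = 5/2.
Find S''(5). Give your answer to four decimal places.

With m_i denoting the second derivative at x_i, h_i = 2, 1, 2, and Δ_i = (y_(i+1) − y_i)/h_i = 0, -5, 6:
  2·m_0 + 6·m_1 + 1·m_2 = 6(Δ_1 - Δ_0) = -30
  1·m_1 + 6·m_2 + 2·m_3 = 6(Δ_2 - Δ_1) = 66
Clamped end conditions give two more equations: 2h_0·m_0 + h_0·m_1 = 6(Δ_0 - S'(0)) = 36 and h_2·m_2 + 2h_2·m_3 = 6(S'(5) - Δ_2) = -21.
Forward elimination and back-substitution give m_0 = 499/32, m_1 = -211/16, m_2 = 287/16, m_3 = -455/32.

-14.2188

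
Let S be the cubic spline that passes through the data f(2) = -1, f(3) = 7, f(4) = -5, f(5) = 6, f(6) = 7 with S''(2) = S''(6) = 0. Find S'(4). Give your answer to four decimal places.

-1.7500

Write σ_i for S''(x_i). With h_i = 1, 1, 1, 1 and divided differences Δ_i = 8, -12, 11, 1, the continuity of S' gives the tridiagonal system
  1·σ_0 + 4·σ_1 + 1·σ_2 = 6(Δ_1 - Δ_0) = -120
  1·σ_1 + 4·σ_2 + 1·σ_3 = 6(Δ_2 - Δ_1) = 138
  1·σ_2 + 4·σ_3 + 1·σ_4 = 6(Δ_3 - Δ_2) = -60
Natural end conditions: σ_0 = σ_4 = 0.
Hence σ_0 = 0, σ_1 = -603/14, σ_2 = 366/7, σ_3 = -393/14, σ_4 = 0.
On [4, 5], S'(t) = b_2 + 2c_2·(t - 4) + 3d_2·(t - 4)² with b_2 = Δ_2 - h_2(2σ_2 + σ_3)/6 = -7/4, c_2 = σ_2/2 = 183/7, d_2 = (σ_3 - σ_2)/(6h_2) = -375/28. So S'(4) = -7/4.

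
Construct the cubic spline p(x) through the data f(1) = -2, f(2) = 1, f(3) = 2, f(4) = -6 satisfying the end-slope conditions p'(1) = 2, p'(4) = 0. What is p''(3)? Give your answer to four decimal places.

-22.9333

Put M_i = p'' at the i-th knot. Here h = (1, 1, 1) and Δ = (3, 1, -8), so the interior equations h_(i-1)·M_(i-1) + 2(h_(i-1)+h_i)·M_i + h_i·M_(i+1) = 6(Δ_i − Δ_(i-1)) read
  1·M_0 + 4·M_1 + 1·M_2 = 6(Δ_1 - Δ_0) = -12
  1·M_1 + 4·M_2 + 1·M_3 = 6(Δ_2 - Δ_1) = -54
Clamped end conditions give two more equations: 2h_0·M_0 + h_0·M_1 = 6(Δ_0 - p'(1)) = 6 and h_2·M_2 + 2h_2·M_3 = 6(p'(4) - Δ_2) = 48.
Forward elimination and back-substitution give M_0 = 28/15, M_1 = 34/15, M_2 = -344/15, M_3 = 532/15.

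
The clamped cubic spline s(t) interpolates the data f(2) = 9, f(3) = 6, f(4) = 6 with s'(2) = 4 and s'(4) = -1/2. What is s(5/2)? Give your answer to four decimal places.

8.3906

With M_i denoting the second derivative at x_i, h_i = 1, 1, and Δ_i = (y_(i+1) − y_i)/h_i = -3, 0:
  1·M_0 + 4·M_1 + 1·M_2 = 6(Δ_1 - Δ_0) = 18
Clamped end conditions give two more equations: 2h_0·M_0 + h_0·M_1 = 6(Δ_0 - s'(2)) = -42 and h_1·M_1 + 2h_1·M_2 = 6(s'(4) - Δ_1) = -3.
Solving the tridiagonal system: M_0 = -111/4, M_1 = 27/2, M_2 = -33/4.
On [2, 3], s(t) = 9 + 4·(t - 2) - 111/8·(t - 2)² + 55/8·(t - 2)³.
With (t - 2) = 1/2: s(5/2) = 537/64.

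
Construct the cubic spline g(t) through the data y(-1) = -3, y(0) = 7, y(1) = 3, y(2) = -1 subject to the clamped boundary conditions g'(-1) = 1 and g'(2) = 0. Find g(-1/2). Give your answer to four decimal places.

1.3583

Put m_i = g'' at the i-th knot. Here h = (1, 1, 1) and Δ = (10, -4, -4), so the interior equations h_(i-1)·m_(i-1) + 2(h_(i-1)+h_i)·m_i + h_i·m_(i+1) = 6(Δ_i − Δ_(i-1)) read
  1·m_0 + 4·m_1 + 1·m_2 = 6(Δ_1 - Δ_0) = -84
  1·m_1 + 4·m_2 + 1·m_3 = 6(Δ_2 - Δ_1) = 0
Clamped end conditions give two more equations: 2h_0·m_0 + h_0·m_1 = 6(Δ_0 - g'(-1)) = 54 and h_2·m_2 + 2h_2·m_3 = 6(g'(2) - Δ_2) = 24.
Solving the tridiagonal system: m_0 = 656/15, m_1 = -502/15, m_2 = 92/15, m_3 = 134/15.
On [-1, 0], g(t) = -3 + 1·(t + 1) + 328/15·(t + 1)² - 193/15·(t + 1)³.
With (t + 1) = 1/2: g(-1/2) = 163/120.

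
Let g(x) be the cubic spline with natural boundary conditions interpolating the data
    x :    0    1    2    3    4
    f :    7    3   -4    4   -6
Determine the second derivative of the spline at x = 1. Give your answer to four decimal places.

Write σ_i for g''(x_i). With h_i = 1, 1, 1, 1 and divided differences Δ_i = -4, -7, 8, -10, the continuity of g' gives the tridiagonal system
  1·σ_0 + 4·σ_1 + 1·σ_2 = 6(Δ_1 - Δ_0) = -18
  1·σ_1 + 4·σ_2 + 1·σ_3 = 6(Δ_2 - Δ_1) = 90
  1·σ_2 + 4·σ_3 + 1·σ_4 = 6(Δ_3 - Δ_2) = -108
Natural end conditions: σ_0 = σ_4 = 0.
Forward elimination and back-substitution give σ_0 = 0, σ_1 = -369/28, σ_2 = 243/7, σ_3 = -999/28, σ_4 = 0.

-13.1786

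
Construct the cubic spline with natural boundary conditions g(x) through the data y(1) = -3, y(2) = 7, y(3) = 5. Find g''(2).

Write σ_i for g''(x_i). With h_i = 1, 1 and divided differences Δ_i = 10, -2, the continuity of g' gives the tridiagonal system
  1·σ_0 + 4·σ_1 + 1·σ_2 = 6(Δ_1 - Δ_0) = -72
Natural end conditions: σ_0 = σ_2 = 0.
Solving the tridiagonal system: σ_0 = 0, σ_1 = -18, σ_2 = 0.

-18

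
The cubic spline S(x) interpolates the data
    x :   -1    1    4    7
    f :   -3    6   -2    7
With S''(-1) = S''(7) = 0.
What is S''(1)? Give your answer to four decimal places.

-5.5676

Write M_i for S''(x_i). With h_i = 2, 3, 3 and divided differences Δ_i = 9/2, -8/3, 3, the continuity of S' gives the tridiagonal system
  2·M_0 + 10·M_1 + 3·M_2 = 6(Δ_1 - Δ_0) = -43
  3·M_1 + 12·M_2 + 3·M_3 = 6(Δ_2 - Δ_1) = 34
Natural end conditions: M_0 = M_3 = 0.
Solving: M_0 = 0, M_1 = -206/37, M_2 = 469/111, M_3 = 0.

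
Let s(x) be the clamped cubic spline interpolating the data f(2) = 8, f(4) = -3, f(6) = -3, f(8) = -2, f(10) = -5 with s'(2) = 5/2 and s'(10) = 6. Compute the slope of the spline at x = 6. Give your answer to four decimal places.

Let M_i = s''(x_i). Step sizes h_i = 2, 2, 2, 2; slopes of the chords Δ_i = (y_(i+1) - y_i)/h_i = -11/2, 0, 1/2, -3/2.
  2·M_0 + 8·M_1 + 2·M_2 = 6(Δ_1 - Δ_0) = 33
  2·M_1 + 8·M_2 + 2·M_3 = 6(Δ_2 - Δ_1) = 3
  2·M_2 + 8·M_3 + 2·M_4 = 6(Δ_3 - Δ_2) = -12
Clamped end conditions give two more equations: 2h_0·M_0 + h_0·M_1 = 6(Δ_0 - s'(2)) = -48 and h_3·M_3 + 2h_3·M_4 = 6(s'(10) - Δ_3) = 45.
Hence M_0 = -113/7, M_1 = 58/7, M_2 = -1/2, M_3 = -67/14, M_4 = 191/14.
On [6, 8], s'(x) = b_2 + 2c_2·(x - 6) + 3d_2·(x - 6)² with b_2 = Δ_2 - h_2(2M_2 + M_3)/6 = 17/7, c_2 = M_2/2 = -1/4, d_2 = (M_3 - M_2)/(6h_2) = -5/14. So s'(6) = 17/7.

2.4286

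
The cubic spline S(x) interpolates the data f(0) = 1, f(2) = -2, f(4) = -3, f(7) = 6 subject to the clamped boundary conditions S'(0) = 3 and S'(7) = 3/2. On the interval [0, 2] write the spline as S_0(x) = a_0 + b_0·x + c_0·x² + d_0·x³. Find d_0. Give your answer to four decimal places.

Put m_i = S'' at the i-th knot. Here h = (2, 2, 3) and Δ = (-3/2, -1/2, 3), so the interior equations h_(i-1)·m_(i-1) + 2(h_(i-1)+h_i)·m_i + h_i·m_(i+1) = 6(Δ_i − Δ_(i-1)) read
  2·m_0 + 8·m_1 + 2·m_2 = 6(Δ_1 - Δ_0) = 6
  2·m_1 + 10·m_2 + 3·m_3 = 6(Δ_2 - Δ_1) = 21
Clamped end conditions give two more equations: 2h_0·m_0 + h_0·m_1 = 6(Δ_0 - S'(0)) = -27 and h_2·m_2 + 2h_2·m_3 = 6(S'(7) - Δ_2) = -9.
Solving the tridiagonal system: m_0 = -288/37, m_1 = 153/74, m_2 = 93/37, m_3 = -102/37.
On [0, 2], with S_0(x) = a_0 + b_0·x + c_0·x² + d_0·x³: c_0 = m_0/2 = -144/37, d_0 = (m_1 - m_0)/(6h_0) = 243/296, b_0 = Δ_0 - h_0(2m_0 + m_1)/6 = 3.

0.8209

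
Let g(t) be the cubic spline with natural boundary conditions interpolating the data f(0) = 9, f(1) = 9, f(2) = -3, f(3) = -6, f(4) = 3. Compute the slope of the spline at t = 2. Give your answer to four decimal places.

Let M_i = g''(x_i). Step sizes h_i = 1, 1, 1, 1; slopes of the chords Δ_i = (y_(i+1) - y_i)/h_i = 0, -12, -3, 9.
  1·M_0 + 4·M_1 + 1·M_2 = 6(Δ_1 - Δ_0) = -72
  1·M_1 + 4·M_2 + 1·M_3 = 6(Δ_2 - Δ_1) = 54
  1·M_2 + 4·M_3 + 1·M_4 = 6(Δ_3 - Δ_2) = 72
Natural end conditions: M_0 = M_4 = 0.
Solving the tridiagonal system: M_0 = 0, M_1 = -153/7, M_2 = 108/7, M_3 = 99/7, M_4 = 0.
On [2, 3], g'(t) = b_2 + 2c_2·(t - 2) + 3d_2·(t - 2)² with b_2 = Δ_2 - h_2(2M_2 + M_3)/6 = -21/2, c_2 = M_2/2 = 54/7, d_2 = (M_3 - M_2)/(6h_2) = -3/14. So g'(2) = -21/2.

-10.5000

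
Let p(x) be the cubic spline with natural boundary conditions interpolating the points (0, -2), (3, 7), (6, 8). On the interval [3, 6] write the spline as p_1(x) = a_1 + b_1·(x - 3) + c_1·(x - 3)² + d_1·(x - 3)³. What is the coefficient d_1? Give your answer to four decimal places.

Put σ_i = p'' at the i-th knot. Here h = (3, 3) and Δ = (3, 1/3), so the interior equations h_(i-1)·σ_(i-1) + 2(h_(i-1)+h_i)·σ_i + h_i·σ_(i+1) = 6(Δ_i − Δ_(i-1)) read
  3·σ_0 + 12·σ_1 + 3·σ_2 = 6(Δ_1 - Δ_0) = -16
Natural end conditions: σ_0 = σ_2 = 0.
Solving: σ_0 = 0, σ_1 = -4/3, σ_2 = 0.
On [3, 6], with p_1(x) = a_1 + b_1·(x - 3) + c_1·(x - 3)² + d_1·(x - 3)³: c_1 = σ_1/2 = -2/3, d_1 = (σ_2 - σ_1)/(6h_1) = 2/27, b_1 = Δ_1 - h_1(2σ_1 + σ_2)/6 = 5/3.

0.0741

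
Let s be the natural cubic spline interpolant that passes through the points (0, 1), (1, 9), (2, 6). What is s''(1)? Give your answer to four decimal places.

With m_i denoting the second derivative at x_i, h_i = 1, 1, and Δ_i = (y_(i+1) − y_i)/h_i = 8, -3:
  1·m_0 + 4·m_1 + 1·m_2 = 6(Δ_1 - Δ_0) = -66
Natural end conditions: m_0 = m_2 = 0.
Forward elimination and back-substitution give m_0 = 0, m_1 = -33/2, m_2 = 0.

-16.5000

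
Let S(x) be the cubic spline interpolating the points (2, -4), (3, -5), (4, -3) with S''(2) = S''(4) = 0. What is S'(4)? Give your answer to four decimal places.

With m_i denoting the second derivative at x_i, h_i = 1, 1, and Δ_i = (y_(i+1) − y_i)/h_i = -1, 2:
  1·m_0 + 4·m_1 + 1·m_2 = 6(Δ_1 - Δ_0) = 18
Natural end conditions: m_0 = m_2 = 0.
Hence m_0 = 0, m_1 = 9/2, m_2 = 0.
On [3, 4], S'(x) = b_1 + 2c_1·(x - 3) + 3d_1·(x - 3)² with b_1 = Δ_1 - h_1(2m_1 + m_2)/6 = 1/2, c_1 = m_1/2 = 9/4, d_1 = (m_2 - m_1)/(6h_1) = -3/4. So S'(4) = 11/4.

2.7500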